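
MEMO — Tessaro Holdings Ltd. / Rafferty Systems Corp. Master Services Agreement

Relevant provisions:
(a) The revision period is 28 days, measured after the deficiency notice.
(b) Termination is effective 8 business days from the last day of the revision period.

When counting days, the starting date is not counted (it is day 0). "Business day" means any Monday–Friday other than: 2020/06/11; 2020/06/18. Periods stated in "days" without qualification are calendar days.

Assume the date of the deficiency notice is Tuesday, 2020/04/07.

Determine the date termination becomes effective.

2020/05/15

The last day of the revision period: 28 calendar days after 2020/04/07 is 2020/05/05.
The date termination becomes effective: 8 business days after Tuesday, 2020/05/05, skipping weekends — May 6, May 7, May 8, May 11, May 12, May 13, May 14, May 15 — lands on Friday, 2020/05/15.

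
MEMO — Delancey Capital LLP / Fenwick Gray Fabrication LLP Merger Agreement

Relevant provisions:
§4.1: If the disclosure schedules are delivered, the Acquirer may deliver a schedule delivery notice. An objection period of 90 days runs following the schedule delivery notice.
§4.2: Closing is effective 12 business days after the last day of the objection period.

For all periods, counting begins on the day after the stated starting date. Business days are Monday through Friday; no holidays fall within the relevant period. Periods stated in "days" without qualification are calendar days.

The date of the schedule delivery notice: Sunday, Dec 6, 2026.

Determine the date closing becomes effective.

Adding 90 calendar days to Dec 6, 2026 gives Mar 6, 2027, which is the last day of the objection period.
The date closing becomes effective: counting 12 business days from Saturday, Mar 6, 2027 (Mar 8, Mar 9, Mar 10, Mar 11, …, Mar 19, Mar 22, Mar 23, skipping weekends) reaches Tuesday, Mar 23, 2027.

Mar 23, 2027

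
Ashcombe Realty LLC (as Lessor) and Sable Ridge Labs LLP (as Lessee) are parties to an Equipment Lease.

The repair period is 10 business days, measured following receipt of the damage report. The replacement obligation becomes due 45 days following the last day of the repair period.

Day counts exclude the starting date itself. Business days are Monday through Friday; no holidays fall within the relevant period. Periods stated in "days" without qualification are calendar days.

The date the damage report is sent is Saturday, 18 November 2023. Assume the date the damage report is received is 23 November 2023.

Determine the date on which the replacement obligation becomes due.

From Thursday, 23 November 2023, 10 business days (Nov 24, Nov 27, Nov 28, Nov 29, Nov 30, Dec 1, Dec 4, Dec 5, Dec 6, Dec 7, skipping weekends) brings us to Thursday, 7 December 2023, which is the last day of the repair period.
The date on which the replacement obligation becomes due: 45 calendar days after 7 December 2023 is 21 January 2024.

21 January 2024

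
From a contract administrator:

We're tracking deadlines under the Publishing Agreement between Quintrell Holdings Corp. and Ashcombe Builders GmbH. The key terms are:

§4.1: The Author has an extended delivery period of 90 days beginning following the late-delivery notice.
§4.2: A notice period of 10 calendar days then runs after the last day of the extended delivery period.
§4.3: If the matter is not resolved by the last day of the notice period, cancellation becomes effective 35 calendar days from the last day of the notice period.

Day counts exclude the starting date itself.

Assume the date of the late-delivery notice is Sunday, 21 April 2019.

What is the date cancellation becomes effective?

3 September 2019

Adding 90 calendar days to 21 April 2019 gives 20 July 2019, which is the last day of the extended delivery period.
The last day of the notice period: 10 calendar days after 20 July 2019 is 30 July 2019.
The date cancellation becomes effective: 35 calendar days after 30 July 2019 is 3 September 2019.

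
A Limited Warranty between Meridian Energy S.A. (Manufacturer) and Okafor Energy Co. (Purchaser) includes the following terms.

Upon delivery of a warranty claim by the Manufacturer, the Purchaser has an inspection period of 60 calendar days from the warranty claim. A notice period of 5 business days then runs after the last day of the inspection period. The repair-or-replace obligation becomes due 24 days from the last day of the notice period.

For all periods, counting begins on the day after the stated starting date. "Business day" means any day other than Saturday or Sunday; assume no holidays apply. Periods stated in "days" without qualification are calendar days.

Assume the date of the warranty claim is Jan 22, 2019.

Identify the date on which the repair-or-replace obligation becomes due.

Apr 22, 2019

The last day of the inspection period: 60 calendar days after Jan 22, 2019 is Mar 23, 2019.
The last day of the notice period: 5 business days after Saturday, Mar 23, 2019, skipping weekends — Mar 25, Mar 26, Mar 27, Mar 28, Mar 29 — lands on Friday, Mar 29, 2019.
The date on which the repair-or-replace obligation becomes due: Mar 29, 2019 + 24 days = Apr 22, 2019.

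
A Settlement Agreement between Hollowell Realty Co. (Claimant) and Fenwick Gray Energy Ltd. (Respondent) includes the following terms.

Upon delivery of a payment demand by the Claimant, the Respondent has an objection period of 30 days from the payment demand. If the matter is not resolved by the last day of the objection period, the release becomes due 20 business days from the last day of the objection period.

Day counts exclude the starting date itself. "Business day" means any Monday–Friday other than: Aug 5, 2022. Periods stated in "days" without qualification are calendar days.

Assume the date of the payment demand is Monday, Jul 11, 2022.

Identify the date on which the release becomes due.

Sep 7, 2022

The last day of the objection period: Jul 11, 2022 + 30 days = Aug 10, 2022.
From Wednesday, Aug 10, 2022, 20 business days (Aug 11, Aug 12, Aug 15, Aug 16, …, Sep 5, Sep 6, Sep 7, skipping weekends) brings us to Wednesday, Sep 7, 2022, which is the date on which the release becomes due.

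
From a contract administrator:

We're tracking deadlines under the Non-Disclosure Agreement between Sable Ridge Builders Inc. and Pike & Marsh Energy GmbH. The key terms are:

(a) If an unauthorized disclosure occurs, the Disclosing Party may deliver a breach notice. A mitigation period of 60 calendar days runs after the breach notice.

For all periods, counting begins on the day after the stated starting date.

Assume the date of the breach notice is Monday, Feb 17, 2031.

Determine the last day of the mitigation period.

Adding 60 calendar days to Feb 17, 2031 gives Apr 18, 2031, which is the last day of the mitigation period.

Apr 18, 2031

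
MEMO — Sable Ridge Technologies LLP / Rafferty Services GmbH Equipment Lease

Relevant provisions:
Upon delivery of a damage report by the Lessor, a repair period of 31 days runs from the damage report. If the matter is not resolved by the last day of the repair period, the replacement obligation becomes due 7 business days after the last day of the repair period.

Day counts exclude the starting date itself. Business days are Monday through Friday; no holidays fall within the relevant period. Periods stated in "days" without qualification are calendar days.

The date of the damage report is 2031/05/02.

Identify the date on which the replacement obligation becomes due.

The last day of the repair period: 2031/05/02 + 31 days = 2031/06/02.
The date on which the replacement obligation becomes due: 7 business days after Monday, 2031/06/02, skipping weekends — Jun 3, Jun 4, Jun 5, Jun 6, Jun 9, Jun 10, Jun 11 — lands on Wednesday, 2031/06/11.

2031/06/11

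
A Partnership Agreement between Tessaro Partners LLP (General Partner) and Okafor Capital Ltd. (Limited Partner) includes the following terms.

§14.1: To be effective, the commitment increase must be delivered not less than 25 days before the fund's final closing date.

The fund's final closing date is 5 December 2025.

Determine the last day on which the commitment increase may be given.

10 November 2025

Counting back 25 calendar days from 5 December 2025 gives 10 November 2025.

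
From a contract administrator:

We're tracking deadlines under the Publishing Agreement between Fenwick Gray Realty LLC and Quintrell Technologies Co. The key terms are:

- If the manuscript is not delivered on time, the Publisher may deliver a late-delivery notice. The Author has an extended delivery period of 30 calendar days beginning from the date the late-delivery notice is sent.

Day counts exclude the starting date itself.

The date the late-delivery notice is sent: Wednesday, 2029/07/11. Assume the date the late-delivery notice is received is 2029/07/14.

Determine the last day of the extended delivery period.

The last day of the extended delivery period: 2029/07/11 + 30 days = 2029/08/10.

2029/08/10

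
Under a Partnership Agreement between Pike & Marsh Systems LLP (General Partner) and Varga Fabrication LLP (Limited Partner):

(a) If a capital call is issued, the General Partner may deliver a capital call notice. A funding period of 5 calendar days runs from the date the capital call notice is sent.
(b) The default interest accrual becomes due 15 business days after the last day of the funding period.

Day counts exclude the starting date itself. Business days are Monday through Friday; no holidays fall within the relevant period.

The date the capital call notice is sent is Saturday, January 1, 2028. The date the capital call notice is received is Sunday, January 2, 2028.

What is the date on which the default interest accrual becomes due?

January 27, 2028

The last day of the funding period: 5 calendar days after January 1, 2028 is January 6, 2028.
The date on which the default interest accrual becomes due: counting 15 business days from Thursday, January 6, 2028 (Jan 7, Jan 10, Jan 11, Jan 12, …, Jan 25, Jan 26, Jan 27, skipping weekends) reaches Thursday, January 27, 2028.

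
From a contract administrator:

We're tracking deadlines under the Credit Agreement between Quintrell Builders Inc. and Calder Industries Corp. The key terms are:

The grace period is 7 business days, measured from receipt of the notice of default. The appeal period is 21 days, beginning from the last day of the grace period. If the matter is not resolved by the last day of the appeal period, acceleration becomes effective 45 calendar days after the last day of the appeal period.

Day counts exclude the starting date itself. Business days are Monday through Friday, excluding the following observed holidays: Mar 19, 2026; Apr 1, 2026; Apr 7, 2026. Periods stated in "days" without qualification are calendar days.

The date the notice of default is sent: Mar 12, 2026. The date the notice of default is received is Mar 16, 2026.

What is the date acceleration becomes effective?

May 31, 2026

The last day of the grace period: 7 business days after Monday, Mar 16, 2026, skipping weekends and the listed holiday on Mar 19 — Mar 17, Mar 18, Mar 20, Mar 23, Mar 24, Mar 25, Mar 26 — lands on Thursday, Mar 26, 2026.
The last day of the appeal period: Mar 26, 2026 + 21 days = Apr 16, 2026.
Adding 45 calendar days to Apr 16, 2026 gives May 31, 2026, which is the date acceleration becomes effective.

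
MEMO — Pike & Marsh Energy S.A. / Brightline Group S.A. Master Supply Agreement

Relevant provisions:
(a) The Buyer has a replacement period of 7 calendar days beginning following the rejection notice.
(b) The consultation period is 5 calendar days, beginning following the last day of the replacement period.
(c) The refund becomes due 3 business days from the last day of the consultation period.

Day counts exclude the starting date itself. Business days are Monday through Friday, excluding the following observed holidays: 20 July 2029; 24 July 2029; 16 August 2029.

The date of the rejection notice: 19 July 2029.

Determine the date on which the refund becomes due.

3 August 2029

Adding 7 calendar days to 19 July 2029 gives 26 July 2029, which is the last day of the replacement period.
The last day of the consultation period: 26 July 2029 + 5 days = 31 July 2029.
From Tuesday, 31 July 2029, 3 business days (Aug 1, Aug 2, Aug 3, skipping weekends) brings us to Friday, 3 August 2029, which is the date on which the refund becomes due.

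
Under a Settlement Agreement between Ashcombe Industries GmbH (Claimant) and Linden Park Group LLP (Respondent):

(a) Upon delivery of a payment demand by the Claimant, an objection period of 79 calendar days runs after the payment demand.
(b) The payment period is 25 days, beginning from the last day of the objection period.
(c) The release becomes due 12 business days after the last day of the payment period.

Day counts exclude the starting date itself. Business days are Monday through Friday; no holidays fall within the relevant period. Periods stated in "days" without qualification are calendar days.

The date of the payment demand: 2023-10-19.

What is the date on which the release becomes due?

The last day of the objection period: 79 calendar days after 2023-10-19 is 2024-01-06.
Adding 25 calendar days to 2024-01-06 gives 2024-01-31, which is the last day of the payment period.
The date on which the release becomes due: 12 business days after Wednesday, 2024-01-31, skipping weekends — Feb 1, Feb 2, Feb 5, Feb 6, …, Feb 14, Feb 15, Feb 16 — lands on Friday, 2024-02-16.

2024-02-16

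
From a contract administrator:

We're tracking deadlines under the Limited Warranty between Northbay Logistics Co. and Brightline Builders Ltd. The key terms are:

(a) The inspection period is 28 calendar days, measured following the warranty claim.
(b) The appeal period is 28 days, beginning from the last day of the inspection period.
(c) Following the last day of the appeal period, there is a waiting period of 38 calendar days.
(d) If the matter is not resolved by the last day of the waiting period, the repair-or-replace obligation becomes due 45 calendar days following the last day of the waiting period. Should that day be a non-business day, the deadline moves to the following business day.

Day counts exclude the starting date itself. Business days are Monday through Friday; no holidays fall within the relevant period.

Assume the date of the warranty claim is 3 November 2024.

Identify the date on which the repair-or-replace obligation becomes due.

24 March 2025

The last day of the inspection period: 28 calendar days after 3 November 2024 is 1 December 2024.
Adding 28 calendar days to 1 December 2024 gives 29 December 2024, which is the last day of the appeal period.
The last day of the waiting period: 38 calendar days after 29 December 2024 is 5 February 2025.
The date on which the repair-or-replace obligation becomes due: 45 calendar days after 5 February 2025 is 22 March 2025. That falls on a Saturday, so it rolls to the next business day, Monday, 24 March 2025.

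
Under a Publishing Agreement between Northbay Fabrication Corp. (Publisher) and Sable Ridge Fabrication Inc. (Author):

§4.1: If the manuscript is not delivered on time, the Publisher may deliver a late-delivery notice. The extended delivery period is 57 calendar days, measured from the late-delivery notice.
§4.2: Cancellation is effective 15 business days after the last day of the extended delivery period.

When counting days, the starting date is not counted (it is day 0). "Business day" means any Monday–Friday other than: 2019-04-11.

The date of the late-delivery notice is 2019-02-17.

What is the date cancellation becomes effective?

The last day of the extended delivery period: 2019-02-17 + 57 days = 2019-04-15.
The date cancellation becomes effective: counting 15 business days from Monday, 2019-04-15 (Apr 16, Apr 17, Apr 18, Apr 19, …, May 2, May 3, May 6, skipping weekends) reaches Monday, 2019-05-06.

2019-05-06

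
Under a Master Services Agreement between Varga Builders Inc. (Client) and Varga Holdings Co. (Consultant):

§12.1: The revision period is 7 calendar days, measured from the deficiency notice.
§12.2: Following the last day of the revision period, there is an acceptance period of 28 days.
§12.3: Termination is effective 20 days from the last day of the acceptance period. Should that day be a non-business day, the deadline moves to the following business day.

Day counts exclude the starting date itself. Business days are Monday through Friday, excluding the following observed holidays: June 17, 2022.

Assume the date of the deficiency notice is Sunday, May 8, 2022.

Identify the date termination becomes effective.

The last day of the revision period: 7 calendar days after May 8, 2022 is May 15, 2022.
The last day of the acceptance period: 28 calendar days after May 15, 2022 is June 12, 2022.
The date termination becomes effective: 20 calendar days after June 12, 2022 is July 2, 2022. That falls on a Saturday, so it rolls to the next business day, Monday, July 4, 2022.

July 4, 2022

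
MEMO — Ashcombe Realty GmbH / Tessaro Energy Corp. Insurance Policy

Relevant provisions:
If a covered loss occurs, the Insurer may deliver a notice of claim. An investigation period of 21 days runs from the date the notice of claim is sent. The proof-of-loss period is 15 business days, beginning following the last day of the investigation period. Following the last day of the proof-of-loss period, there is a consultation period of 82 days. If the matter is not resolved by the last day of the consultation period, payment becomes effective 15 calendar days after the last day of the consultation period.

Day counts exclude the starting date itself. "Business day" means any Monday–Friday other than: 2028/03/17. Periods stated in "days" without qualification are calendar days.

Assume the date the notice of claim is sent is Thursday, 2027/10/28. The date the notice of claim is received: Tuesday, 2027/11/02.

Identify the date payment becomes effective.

The last day of the investigation period: 2027/10/28 + 21 days = 2027/11/18.
From Thursday, 2027/11/18, 15 business days (Nov 19, Nov 22, Nov 23, Nov 24, …, Dec 7, Dec 8, Dec 9, skipping weekends) brings us to Thursday, 2027/12/09, which is the last day of the proof-of-loss period.
The last day of the consultation period: 2027/12/09 + 82 days = 2028/02/29.
The date payment becomes effective: 2028/02/29 + 15 days = 2028/03/15.

2028/03/15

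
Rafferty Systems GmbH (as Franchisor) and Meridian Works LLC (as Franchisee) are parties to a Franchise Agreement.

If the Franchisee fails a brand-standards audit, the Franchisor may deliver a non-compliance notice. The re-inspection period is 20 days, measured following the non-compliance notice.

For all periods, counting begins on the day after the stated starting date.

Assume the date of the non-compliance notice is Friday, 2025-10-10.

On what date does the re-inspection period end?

The last day of the re-inspection period: 20 calendar days after 2025-10-10 is 2025-10-30.

2025-10-30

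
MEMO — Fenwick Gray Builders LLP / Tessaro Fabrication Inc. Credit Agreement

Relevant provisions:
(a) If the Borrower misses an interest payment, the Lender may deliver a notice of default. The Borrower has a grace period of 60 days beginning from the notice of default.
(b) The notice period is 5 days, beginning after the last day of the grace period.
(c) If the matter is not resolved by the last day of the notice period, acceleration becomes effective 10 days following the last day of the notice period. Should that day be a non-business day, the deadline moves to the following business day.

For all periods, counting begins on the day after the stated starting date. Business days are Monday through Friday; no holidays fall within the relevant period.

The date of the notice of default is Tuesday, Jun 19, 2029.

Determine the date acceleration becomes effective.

Sep 3, 2029

The last day of the grace period: Jun 19, 2029 + 60 days = Aug 18, 2029.
The last day of the notice period: 5 calendar days after Aug 18, 2029 is Aug 23, 2029.
Adding 10 calendar days to Aug 23, 2029 gives Sep 2, 2029, which is the date acceleration becomes effective. That falls on a Sunday, so it rolls to the next business day, Monday, Sep 3, 2029.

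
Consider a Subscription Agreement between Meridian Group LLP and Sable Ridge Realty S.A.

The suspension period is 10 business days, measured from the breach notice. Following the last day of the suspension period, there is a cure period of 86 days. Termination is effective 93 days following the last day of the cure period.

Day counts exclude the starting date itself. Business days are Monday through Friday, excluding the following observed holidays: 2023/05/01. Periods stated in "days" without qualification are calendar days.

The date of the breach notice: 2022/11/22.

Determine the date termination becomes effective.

From Tuesday, 2022/11/22, 10 business days (Nov 23, Nov 24, Nov 25, Nov 28, Nov 29, Nov 30, Dec 1, Dec 2, Dec 5, Dec 6, skipping weekends) brings us to Tuesday, 2022/12/06, which is the last day of the suspension period.
The last day of the cure period: 2022/12/06 + 86 days = 2023/03/02.
Adding 93 calendar days to 2023/03/02 gives 2023/06/03, which is the date termination becomes effective.

2023/06/03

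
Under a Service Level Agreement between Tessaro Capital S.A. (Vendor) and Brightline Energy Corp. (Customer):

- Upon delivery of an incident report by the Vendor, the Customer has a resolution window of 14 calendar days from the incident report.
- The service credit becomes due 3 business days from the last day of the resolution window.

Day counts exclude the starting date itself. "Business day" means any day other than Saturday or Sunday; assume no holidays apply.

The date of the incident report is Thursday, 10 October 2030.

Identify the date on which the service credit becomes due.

29 October 2030

The last day of the resolution window: 14 calendar days after 10 October 2030 is 24 October 2030.
From Thursday, 24 October 2030, 3 business days (Oct 25, Oct 28, Oct 29, skipping weekends) brings us to Tuesday, 29 October 2030, which is the date on which the service credit becomes due.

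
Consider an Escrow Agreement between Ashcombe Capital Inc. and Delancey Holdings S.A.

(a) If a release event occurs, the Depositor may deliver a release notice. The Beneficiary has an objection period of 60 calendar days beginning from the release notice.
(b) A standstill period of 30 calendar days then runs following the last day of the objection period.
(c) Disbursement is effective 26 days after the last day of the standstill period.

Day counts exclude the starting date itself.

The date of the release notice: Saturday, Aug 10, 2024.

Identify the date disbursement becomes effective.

Adding 60 calendar days to Aug 10, 2024 gives Oct 9, 2024, which is the last day of the objection period.
The last day of the standstill period: 30 calendar days after Oct 9, 2024 is Nov 8, 2024.
Adding 26 calendar days to Nov 8, 2024 gives Dec 4, 2024, which is the date disbursement becomes effective.

Dec 4, 2024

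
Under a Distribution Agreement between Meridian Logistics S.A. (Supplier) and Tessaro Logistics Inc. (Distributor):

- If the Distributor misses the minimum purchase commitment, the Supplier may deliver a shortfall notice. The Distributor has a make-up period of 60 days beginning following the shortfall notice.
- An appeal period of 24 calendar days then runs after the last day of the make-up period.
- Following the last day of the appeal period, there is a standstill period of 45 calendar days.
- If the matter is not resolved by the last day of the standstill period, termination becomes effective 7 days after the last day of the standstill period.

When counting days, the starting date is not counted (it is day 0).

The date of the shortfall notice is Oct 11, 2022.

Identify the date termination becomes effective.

Feb 24, 2023

The last day of the make-up period: Oct 11, 2022 + 60 days = Dec 10, 2022.
The last day of the appeal period: Dec 10, 2022 + 24 days = Jan 3, 2023.
Adding 45 calendar days to Jan 3, 2023 gives Feb 17, 2023, which is the last day of the standstill period.
Adding 7 calendar days to Feb 17, 2023 gives Feb 24, 2023, which is the date termination becomes effective.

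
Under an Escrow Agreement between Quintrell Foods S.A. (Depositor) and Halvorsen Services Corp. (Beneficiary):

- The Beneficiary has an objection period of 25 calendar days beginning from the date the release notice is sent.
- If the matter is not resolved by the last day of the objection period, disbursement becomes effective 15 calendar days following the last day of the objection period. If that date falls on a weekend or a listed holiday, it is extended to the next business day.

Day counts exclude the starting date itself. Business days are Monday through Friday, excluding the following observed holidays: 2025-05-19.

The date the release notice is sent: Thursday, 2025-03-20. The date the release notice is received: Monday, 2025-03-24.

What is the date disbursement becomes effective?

Adding 25 calendar days to 2025-03-20 gives 2025-04-14, which is the last day of the objection period.
The date disbursement becomes effective: 2025-04-14 + 15 days = 2025-04-29. 2025-04-29 is a Tuesday and is not a listed holiday, so no roll-forward applies.

2025-04-29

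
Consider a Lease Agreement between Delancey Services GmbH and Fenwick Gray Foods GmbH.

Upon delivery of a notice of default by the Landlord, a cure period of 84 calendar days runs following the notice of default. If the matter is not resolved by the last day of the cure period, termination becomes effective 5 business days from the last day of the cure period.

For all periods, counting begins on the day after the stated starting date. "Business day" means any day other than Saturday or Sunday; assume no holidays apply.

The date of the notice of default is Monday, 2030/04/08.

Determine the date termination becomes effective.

2030/07/08

Adding 84 calendar days to 2030/04/08 gives 2030/07/01, which is the last day of the cure period.
From Monday, 2030/07/01, 5 business days (Jul 2, Jul 3, Jul 4, Jul 5, Jul 8, skipping weekends) brings us to Monday, 2030/07/08, which is the date termination becomes effective.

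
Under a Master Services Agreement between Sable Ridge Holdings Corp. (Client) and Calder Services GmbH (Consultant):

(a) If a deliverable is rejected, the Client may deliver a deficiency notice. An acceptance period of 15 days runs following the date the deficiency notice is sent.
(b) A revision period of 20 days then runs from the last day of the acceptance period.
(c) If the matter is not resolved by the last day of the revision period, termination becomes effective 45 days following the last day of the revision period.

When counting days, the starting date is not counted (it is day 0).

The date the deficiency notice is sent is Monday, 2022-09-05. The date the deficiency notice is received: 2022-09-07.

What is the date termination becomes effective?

The last day of the acceptance period: 15 calendar days after 2022-09-05 is 2022-09-20.
Adding 20 calendar days to 2022-09-20 gives 2022-10-10, which is the last day of the revision period.
Adding 45 calendar days to 2022-10-10 gives 2022-11-24, which is the date termination becomes effective.

2022-11-24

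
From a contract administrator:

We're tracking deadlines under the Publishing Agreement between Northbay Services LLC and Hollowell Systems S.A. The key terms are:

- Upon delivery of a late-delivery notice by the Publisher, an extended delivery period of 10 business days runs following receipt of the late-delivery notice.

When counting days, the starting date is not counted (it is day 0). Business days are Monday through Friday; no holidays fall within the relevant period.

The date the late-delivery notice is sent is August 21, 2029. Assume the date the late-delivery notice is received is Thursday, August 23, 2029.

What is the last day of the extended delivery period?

September 6, 2029

The last day of the extended delivery period: 10 business days after Thursday, August 23, 2029, skipping weekends — Aug 24, Aug 27, Aug 28, Aug 29, Aug 30, Aug 31, Sep 3, Sep 4, Sep 5, Sep 6 — lands on Thursday, September 6, 2029.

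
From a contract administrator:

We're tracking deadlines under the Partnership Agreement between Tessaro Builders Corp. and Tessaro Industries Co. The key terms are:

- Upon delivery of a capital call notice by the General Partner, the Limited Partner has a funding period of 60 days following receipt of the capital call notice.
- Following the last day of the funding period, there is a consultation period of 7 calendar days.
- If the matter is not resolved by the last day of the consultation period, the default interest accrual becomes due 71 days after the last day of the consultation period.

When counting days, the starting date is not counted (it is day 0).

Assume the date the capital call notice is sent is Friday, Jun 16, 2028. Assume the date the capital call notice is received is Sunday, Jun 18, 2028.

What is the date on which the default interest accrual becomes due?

Nov 3, 2028

Adding 60 calendar days to Jun 18, 2028 gives Aug 17, 2028, which is the last day of the funding period.
Adding 7 calendar days to Aug 17, 2028 gives Aug 24, 2028, which is the last day of the consultation period.
The date on which the default interest accrual becomes due: Aug 24, 2028 + 71 days = Nov 3, 2028.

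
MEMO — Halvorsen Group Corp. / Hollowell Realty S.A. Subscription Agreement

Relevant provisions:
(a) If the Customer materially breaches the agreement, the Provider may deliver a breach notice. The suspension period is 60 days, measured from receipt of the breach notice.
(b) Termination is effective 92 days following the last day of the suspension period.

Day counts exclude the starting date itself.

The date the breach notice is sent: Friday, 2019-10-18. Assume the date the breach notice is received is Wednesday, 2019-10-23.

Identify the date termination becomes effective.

The last day of the suspension period: 60 calendar days after 2019-10-23 is 2019-12-22.
Adding 92 calendar days to 2019-12-22 gives 2020-03-23, which is the date termination becomes effective.

2020-03-23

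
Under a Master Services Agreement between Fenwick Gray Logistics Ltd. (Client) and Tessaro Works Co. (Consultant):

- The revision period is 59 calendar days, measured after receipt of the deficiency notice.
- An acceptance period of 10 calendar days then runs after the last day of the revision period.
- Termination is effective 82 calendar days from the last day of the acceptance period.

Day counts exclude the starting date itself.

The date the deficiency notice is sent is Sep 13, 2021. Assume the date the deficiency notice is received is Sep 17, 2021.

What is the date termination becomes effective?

Feb 15, 2022

Adding 59 calendar days to Sep 17, 2021 gives Nov 15, 2021, which is the last day of the revision period.
The last day of the acceptance period: Nov 15, 2021 + 10 days = Nov 25, 2021.
The date termination becomes effective: 82 calendar days after Nov 25, 2021 is Feb 15, 2022.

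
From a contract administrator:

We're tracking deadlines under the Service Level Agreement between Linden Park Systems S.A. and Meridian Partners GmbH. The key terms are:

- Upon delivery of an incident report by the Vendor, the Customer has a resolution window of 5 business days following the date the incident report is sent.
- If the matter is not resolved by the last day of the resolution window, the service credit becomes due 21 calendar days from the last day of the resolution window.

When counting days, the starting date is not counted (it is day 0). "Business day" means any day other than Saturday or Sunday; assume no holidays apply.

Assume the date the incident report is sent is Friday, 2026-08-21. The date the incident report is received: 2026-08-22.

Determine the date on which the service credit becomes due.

2026-09-18

From Friday, 2026-08-21, 5 business days (Aug 24, Aug 25, Aug 26, Aug 27, Aug 28, skipping weekends) brings us to Friday, 2026-08-28, which is the last day of the resolution window.
Adding 21 calendar days to 2026-08-28 gives 2026-09-18, which is the date on which the service credit becomes due.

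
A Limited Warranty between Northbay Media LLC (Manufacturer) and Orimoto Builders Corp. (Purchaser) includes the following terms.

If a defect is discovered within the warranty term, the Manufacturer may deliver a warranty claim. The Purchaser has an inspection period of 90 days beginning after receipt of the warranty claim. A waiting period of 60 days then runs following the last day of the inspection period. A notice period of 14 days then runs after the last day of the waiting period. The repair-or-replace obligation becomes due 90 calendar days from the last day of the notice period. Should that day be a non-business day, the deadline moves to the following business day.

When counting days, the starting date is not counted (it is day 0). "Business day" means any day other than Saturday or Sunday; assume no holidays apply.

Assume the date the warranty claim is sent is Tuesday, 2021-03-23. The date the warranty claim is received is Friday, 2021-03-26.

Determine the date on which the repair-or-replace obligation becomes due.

2021-12-06

The last day of the inspection period: 2021-03-26 + 90 days = 2021-06-24.
The last day of the waiting period: 2021-06-24 + 60 days = 2021-08-23.
Adding 14 calendar days to 2021-08-23 gives 2021-09-06, which is the last day of the notice period.
The date on which the repair-or-replace obligation becomes due: 90 calendar days after 2021-09-06 is 2021-12-05. That falls on a Sunday, so it rolls to the next business day, Monday, 2021-12-06.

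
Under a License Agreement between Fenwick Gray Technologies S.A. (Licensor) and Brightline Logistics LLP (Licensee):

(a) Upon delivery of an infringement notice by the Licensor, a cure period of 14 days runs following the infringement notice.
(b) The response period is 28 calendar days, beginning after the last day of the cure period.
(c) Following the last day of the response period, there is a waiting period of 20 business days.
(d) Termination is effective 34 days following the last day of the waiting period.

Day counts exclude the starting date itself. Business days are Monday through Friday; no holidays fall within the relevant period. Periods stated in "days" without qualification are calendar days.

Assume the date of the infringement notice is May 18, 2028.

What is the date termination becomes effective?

August 30, 2028

The last day of the cure period: May 18, 2028 + 14 days = June 1, 2028.
The last day of the response period: June 1, 2028 + 28 days = June 29, 2028.
The last day of the waiting period: counting 20 business days from Thursday, June 29, 2028 (Jun 30, Jul 3, Jul 4, Jul 5, …, Jul 25, Jul 26, Jul 27, skipping weekends) reaches Thursday, July 27, 2028.
Adding 34 calendar days to July 27, 2028 gives August 30, 2028, which is the date termination becomes effective.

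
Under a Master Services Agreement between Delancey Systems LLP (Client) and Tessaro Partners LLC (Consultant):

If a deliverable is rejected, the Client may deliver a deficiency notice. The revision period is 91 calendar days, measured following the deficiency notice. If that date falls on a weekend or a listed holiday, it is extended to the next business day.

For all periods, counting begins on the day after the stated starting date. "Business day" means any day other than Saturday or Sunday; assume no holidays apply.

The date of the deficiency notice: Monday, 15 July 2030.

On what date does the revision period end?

The last day of the revision period: 15 July 2030 + 91 days = 14 October 2030. 14 October 2030 is a Monday, so no roll-forward applies.

14 October 2030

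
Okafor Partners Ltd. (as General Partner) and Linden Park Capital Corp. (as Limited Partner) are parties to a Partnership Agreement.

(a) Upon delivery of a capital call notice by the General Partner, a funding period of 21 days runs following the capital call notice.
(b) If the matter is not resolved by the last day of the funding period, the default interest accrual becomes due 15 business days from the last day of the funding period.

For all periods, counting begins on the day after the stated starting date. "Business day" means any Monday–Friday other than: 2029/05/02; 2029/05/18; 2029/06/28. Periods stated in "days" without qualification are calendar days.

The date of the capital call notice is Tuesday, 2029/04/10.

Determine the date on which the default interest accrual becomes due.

Adding 21 calendar days to 2029/04/10 gives 2029/05/01, which is the last day of the funding period.
The date on which the default interest accrual becomes due: counting 15 business days from Tuesday, 2029/05/01 (May 3, May 4, May 7, May 8, …, May 22, May 23, May 24, skipping weekends and the listed holidays on May 2, May 18) reaches Thursday, 2029/05/24.

2029/05/24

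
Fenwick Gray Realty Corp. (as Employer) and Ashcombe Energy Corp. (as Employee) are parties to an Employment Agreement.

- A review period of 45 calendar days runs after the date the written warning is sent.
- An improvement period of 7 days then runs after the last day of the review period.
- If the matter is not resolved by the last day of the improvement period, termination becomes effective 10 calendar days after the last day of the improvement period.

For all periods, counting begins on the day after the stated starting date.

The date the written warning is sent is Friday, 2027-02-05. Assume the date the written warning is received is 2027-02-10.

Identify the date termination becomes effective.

Adding 45 calendar days to 2027-02-05 gives 2027-03-22, which is the last day of the review period.
The last day of the improvement period: 7 calendar days after 2027-03-22 is 2027-03-29.
The date termination becomes effective: 2027-03-29 + 10 days = 2027-04-08.

2027-04-08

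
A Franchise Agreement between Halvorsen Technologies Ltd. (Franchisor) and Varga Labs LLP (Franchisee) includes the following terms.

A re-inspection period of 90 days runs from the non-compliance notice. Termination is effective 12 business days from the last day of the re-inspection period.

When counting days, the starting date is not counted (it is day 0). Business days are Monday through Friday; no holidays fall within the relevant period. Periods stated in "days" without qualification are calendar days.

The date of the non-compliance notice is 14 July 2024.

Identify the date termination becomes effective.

The last day of the re-inspection period: 90 calendar days after 14 July 2024 is 12 October 2024.
The date termination becomes effective: 12 business days after Saturday, 12 October 2024, skipping weekends — Oct 14, Oct 15, Oct 16, Oct 17, …, Oct 25, Oct 28, Oct 29 — lands on Tuesday, 29 October 2024.

29 October 2024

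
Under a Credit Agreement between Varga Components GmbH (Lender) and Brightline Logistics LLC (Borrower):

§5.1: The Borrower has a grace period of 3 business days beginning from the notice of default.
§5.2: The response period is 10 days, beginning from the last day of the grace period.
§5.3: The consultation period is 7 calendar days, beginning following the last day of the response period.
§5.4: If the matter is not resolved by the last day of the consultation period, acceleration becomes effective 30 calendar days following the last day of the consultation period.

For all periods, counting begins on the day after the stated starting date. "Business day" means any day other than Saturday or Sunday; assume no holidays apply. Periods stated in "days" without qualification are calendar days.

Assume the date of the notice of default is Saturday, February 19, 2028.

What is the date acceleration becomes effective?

April 10, 2028

The last day of the grace period: counting 3 business days from Saturday, February 19, 2028 (Feb 21, Feb 22, Feb 23, skipping weekends) reaches Wednesday, February 23, 2028.
The last day of the response period: 10 calendar days after February 23, 2028 is March 4, 2028.
The last day of the consultation period: 7 calendar days after March 4, 2028 is March 11, 2028.
The date acceleration becomes effective: 30 calendar days after March 11, 2028 is April 10, 2028.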